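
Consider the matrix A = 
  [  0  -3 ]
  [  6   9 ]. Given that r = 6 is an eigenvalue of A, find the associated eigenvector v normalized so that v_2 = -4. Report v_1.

2

A − 6I = [[-6, -3], [6, 3]].
Solving (A − 6I)v = 0 gives the eigenspace spanned by (2, -4).
With v_2 = -4, v = (2, -4), so v_1 = 2.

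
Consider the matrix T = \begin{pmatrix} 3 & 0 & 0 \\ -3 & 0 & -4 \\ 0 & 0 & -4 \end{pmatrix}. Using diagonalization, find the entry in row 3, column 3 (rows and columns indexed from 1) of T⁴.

Characteristic polynomial: μ^3 + μ^2 - 12μ = μ(μ - 3)(μ + 4), so the eigenvalues are -4, 0, 3.
μ=3: eigenvector (1, -1, 0).
μ=0: eigenvector (0, 1, 0).
μ=-4: eigenvector (0, 1, 1).
P = [[1, 0, 0], [-1, 1, 1], [0, 0, 1]], D = diag(3, 0, -4), P⁻¹ = [[1, 0, 0], [1, 1, -1], [0, 0, 1]].
T⁴ = P·diag(81, 0, 256)·P⁻¹ = [[81, 0, 0], [-81, 0, 256], [0, 0, 256]].
The requested entry is 256.

256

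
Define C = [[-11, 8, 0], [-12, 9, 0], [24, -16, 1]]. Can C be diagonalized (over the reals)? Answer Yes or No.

Characteristic polynomial: p(μ) = μ^3 + μ^2 - 5μ + 3 = (μ - 1)^2(μ + 3).
μ = 1 has algebraic multiplicity 2; rank(C − 1I) = 1, so geometric multiplicity = 2.
Every eigenvalue has geometric = algebraic multiplicity, so C is diagonalizable.

Yes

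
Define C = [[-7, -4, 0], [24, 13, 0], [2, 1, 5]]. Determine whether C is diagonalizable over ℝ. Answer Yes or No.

Characteristic polynomial: p(λ) = λ^3 - 11λ^2 + 35λ - 25 = (λ - 5)^2(λ - 1).
λ = 5 has algebraic multiplicity 2; rank(C − 5I) = 2, so geometric multiplicity = 1.
Geometric multiplicity < algebraic multiplicity, so C is not diagonalizable.

No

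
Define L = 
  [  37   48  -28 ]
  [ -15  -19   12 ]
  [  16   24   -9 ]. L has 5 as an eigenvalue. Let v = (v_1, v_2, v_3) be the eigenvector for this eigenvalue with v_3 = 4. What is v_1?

8

L − 5I = [[32, 48, -28], [-15, -24, 12], [16, 24, -14]].
Solving (L − 5I)v = 0 gives the eigenspace spanned by (8, -3, 4).
With v_3 = 4, v = (8, -3, 4), so v_1 = 8.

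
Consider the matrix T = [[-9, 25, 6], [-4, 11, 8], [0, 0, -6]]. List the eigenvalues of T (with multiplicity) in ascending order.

Characteristic polynomial: p(s) = s^3 + 4s^2 - 11s + 6 = (s - 1)^2(s + 6).
Roots (with multiplicity): -6, 1, 1.

-6, 1, 1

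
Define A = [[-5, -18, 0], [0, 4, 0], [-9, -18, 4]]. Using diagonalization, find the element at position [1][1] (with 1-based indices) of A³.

-125

Characteristic polynomial: s^3 - 3s^2 - 24s + 80 = (s - 4)^2(s + 5), so the eigenvalues are -5, 4, 4.
s=-5: eigenvector (1, 0, 1).
s=4: eigenvector (-2, 1, -1).
s=4: eigenvector (0, 0, 1).
P = [[1, -2, 0], [0, 1, 0], [1, -1, 1]], D = diag(-5, 4, 4), P⁻¹ = [[1, 2, 0], [0, 1, 0], [-1, -1, 1]].
A³ = P·diag(-125, 64, 64)·P⁻¹ = [[-125, -378, 0], [0, 64, 0], [-189, -378, 64]].
The requested entry is -125.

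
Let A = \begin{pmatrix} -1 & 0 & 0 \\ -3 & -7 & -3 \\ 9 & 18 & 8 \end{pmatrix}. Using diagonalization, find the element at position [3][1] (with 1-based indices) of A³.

Characteristic polynomial: s^3 - 3s - 2 = (s - 2)(s + 1)^2, so the eigenvalues are -1, -1, 2.
s=-1: eigenvector (1, 1, -3).
s=-1: eigenvector (0, 1, -2).
s=2: eigenvector (0, -1, 3).
P = [[1, 0, 0], [1, 1, -1], [-3, -2, 3]], D = diag(-1, -1, 2), P⁻¹ = [[1, 0, 0], [0, 3, 1], [1, 2, 1]].
A³ = P·diag(-1, -1, 8)·P⁻¹ = [[-1, 0, 0], [-9, -19, -9], [27, 54, 26]].
The requested entry is 27.

27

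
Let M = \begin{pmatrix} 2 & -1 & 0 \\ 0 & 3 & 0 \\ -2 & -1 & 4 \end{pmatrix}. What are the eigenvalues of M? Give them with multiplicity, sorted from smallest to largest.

2, 3, 4

Characteristic polynomial: p(s) = s^3 - 9s^2 + 26s - 24 = (s - 4)(s - 3)(s - 2).
Roots (with multiplicity): 2, 3, 4.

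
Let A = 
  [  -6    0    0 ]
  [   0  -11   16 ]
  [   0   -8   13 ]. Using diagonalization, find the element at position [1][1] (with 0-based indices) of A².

-7

Characteristic polynomial: r^3 + 4r^2 - 27r - 90 = (r - 5)(r + 3)(r + 6), so the eigenvalues are -6, -3, 5.
r=-6: eigenvector (1, 0, 0).
r=-3: eigenvector (0, 2, 1).
r=5: eigenvector (0, 1, 1).
P = [[1, 0, 0], [0, 2, 1], [0, 1, 1]], D = diag(-6, -3, 5), P⁻¹ = [[1, 0, 0], [0, 1, -1], [0, -1, 2]].
A² = P·diag(36, 9, 25)·P⁻¹ = [[36, 0, 0], [0, -7, 32], [0, -16, 41]].
The requested entry is -7.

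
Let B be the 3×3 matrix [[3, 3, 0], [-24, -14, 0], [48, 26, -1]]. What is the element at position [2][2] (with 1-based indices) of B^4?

Characteristic polynomial: r^3 + 12r^2 + 41r + 30 = (r + 1)(r + 5)(r + 6), so the eigenvalues are -6, -5, -1.
r=-5: eigenvector (3, -8, 16).
r=-6: eigenvector (-1, 3, -6).
r=-1: eigenvector (0, 0, 1).
P = [[3, -1, 0], [-8, 3, 0], [16, -6, 1]], D = diag(-5, -6, -1), P⁻¹ = [[3, 1, 0], [8, 3, 0], [0, 2, 1]].
B⁴ = P·diag(625, 1296, 1)·P⁻¹ = [[-4743, -2013, 0], [16104, 6664, 0], [-32208, -13326, 1]].
The requested entry is 6664.

6664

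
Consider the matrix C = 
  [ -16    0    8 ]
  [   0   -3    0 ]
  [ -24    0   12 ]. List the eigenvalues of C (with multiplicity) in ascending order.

Characteristic polynomial: p(r) = r^3 + 7r^2 + 12r = r(r + 3)(r + 4).
Roots (with multiplicity): -4, -3, 0.

-4, -3, 0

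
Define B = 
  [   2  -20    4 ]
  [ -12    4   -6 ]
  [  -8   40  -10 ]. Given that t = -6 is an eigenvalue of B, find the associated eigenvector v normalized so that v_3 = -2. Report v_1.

1

B + 6I = [[8, -20, 4], [-12, 10, -6], [-8, 40, -4]].
Solving (B + 6I)v = 0 gives the eigenspace spanned by (1, 0, -2).
With v_3 = -2, v = (1, 0, -2), so v_1 = 1.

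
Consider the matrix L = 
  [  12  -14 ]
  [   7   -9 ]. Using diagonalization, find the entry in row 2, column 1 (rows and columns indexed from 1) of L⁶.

Characteristic polynomial: s^2 - 3s - 10 = (s - 5)(s + 2), so the eigenvalues are -2, 5.
s=-2: eigenvector (-1, -1).
s=5: eigenvector (2, 1).
P = [[-1, 2], [-1, 1]], D = diag(-2, 5), P⁻¹ = [[1, -2], [1, -1]].
L⁶ = P·diag(64, 15625)·P⁻¹ = [[31186, -31122], [15561, -15497]].
The requested entry is 15561.

15561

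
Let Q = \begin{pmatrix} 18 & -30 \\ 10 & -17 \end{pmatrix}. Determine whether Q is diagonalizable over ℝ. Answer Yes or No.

Characteristic polynomial: p(t) = t^2 - t - 6 = (t - 3)(t + 2).
All 2 eigenvalues are distinct, so Q is diagonalizable.

Yes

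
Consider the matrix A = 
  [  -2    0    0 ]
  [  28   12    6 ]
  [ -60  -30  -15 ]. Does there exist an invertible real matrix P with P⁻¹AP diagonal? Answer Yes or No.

Yes

Characteristic polynomial: p(s) = s^3 + 5s^2 + 6s = s(s + 2)(s + 3).
All 3 eigenvalues are distinct, so A is diagonalizable.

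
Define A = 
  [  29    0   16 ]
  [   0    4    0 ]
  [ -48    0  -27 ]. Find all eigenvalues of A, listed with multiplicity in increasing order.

-3, 4, 5

Characteristic polynomial: p(λ) = λ^3 - 6λ^2 - 7λ + 60 = (λ - 5)(λ - 4)(λ + 3).
Roots (with multiplicity): -3, 4, 5.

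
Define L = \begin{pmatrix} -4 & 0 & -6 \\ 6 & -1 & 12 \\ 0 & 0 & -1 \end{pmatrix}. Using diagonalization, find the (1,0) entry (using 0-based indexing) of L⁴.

-510

Characteristic polynomial: r^3 + 6r^2 + 9r + 4 = (r + 1)^2(r + 4), so the eigenvalues are -4, -1, -1.
r=-1: eigenvector (0, 1, 0).
r=-4: eigenvector (1, -2, 0).
r=-1: eigenvector (-2, 1, 1).
P = [[0, 1, -2], [1, -2, 1], [0, 0, 1]], D = diag(-1, -4, -1), P⁻¹ = [[2, 1, 3], [1, 0, 2], [0, 0, 1]].
L⁴ = P·diag(1, 256, 1)·P⁻¹ = [[256, 0, 510], [-510, 1, -1020], [0, 0, 1]].
The requested entry is -510.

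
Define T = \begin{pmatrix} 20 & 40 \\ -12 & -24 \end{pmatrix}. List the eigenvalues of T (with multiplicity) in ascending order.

Characteristic polynomial: p(μ) = μ^2 + 4μ = μ(μ + 4).
Roots (with multiplicity): -4, 0.

-4, 0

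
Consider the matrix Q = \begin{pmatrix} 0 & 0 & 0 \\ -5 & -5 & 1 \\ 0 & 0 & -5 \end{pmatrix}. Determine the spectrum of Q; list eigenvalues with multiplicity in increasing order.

Characteristic polynomial: p(λ) = λ^3 + 10λ^2 + 25λ = λ(λ + 5)^2.
Roots (with multiplicity): -5, -5, 0.

-5, -5, 0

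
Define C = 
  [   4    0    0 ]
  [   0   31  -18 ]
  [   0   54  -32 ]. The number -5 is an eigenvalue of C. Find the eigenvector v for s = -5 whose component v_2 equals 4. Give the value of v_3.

C + 5I = [[9, 0, 0], [0, 36, -18], [0, 54, -27]].
Solving (C + 5I)v = 0 gives the eigenspace spanned by (0, 4, 8).
With v_2 = 4, v = (0, 4, 8), so v_3 = 8.

8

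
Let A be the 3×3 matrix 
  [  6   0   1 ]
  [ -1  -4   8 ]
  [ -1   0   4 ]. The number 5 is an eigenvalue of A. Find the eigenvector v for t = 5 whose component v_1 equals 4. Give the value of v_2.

-4

A − 5I = [[1, 0, 1], [-1, -9, 8], [-1, 0, -1]].
Solving (A − 5I)v = 0 gives the eigenspace spanned by (4, -4, -4).
With v_1 = 4, v = (4, -4, -4), so v_2 = -4.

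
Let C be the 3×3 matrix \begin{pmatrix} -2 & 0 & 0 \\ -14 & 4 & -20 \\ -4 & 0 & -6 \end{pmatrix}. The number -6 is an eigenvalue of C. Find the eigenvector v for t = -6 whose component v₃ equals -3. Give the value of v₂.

-6

C + 6I = [[4, 0, 0], [-14, 10, -20], [-4, 0, 0]].
Solving (C + 6I)v = 0 gives the eigenspace spanned by (0, -6, -3).
With v₃ = -3, v = (0, -6, -3), so v₂ = -6.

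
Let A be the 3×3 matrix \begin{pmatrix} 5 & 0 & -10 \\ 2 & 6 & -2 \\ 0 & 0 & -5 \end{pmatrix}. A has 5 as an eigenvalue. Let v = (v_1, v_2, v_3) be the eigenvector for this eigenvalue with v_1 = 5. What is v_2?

A − 5I = [[0, 0, -10], [2, 1, -2], [0, 0, -10]].
Solving (A − 5I)v = 0 gives the eigenspace spanned by (5, -10, 0).
With v_1 = 5, v = (5, -10, 0), so v_2 = -10.

-10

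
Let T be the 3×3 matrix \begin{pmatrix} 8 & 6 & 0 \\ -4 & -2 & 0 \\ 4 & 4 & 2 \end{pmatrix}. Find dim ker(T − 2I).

T − 2I = [[6, 6, 0], [-4, -4, 0], [4, 4, 0]].
This matrix has rank 1, so its null space has dimension 3 − 1 = 2.

2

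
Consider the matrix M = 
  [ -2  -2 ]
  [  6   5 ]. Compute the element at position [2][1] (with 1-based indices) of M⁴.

Characteristic polynomial: r^2 - 3r + 2 = (r - 2)(r - 1), so the eigenvalues are 1, 2.
r=2: eigenvector (1, -2).
r=1: eigenvector (2, -3).
P = [[1, 2], [-2, -3]], D = diag(2, 1), P⁻¹ = [[-3, -2], [2, 1]].
M⁴ = P·diag(16, 1)·P⁻¹ = [[-44, -30], [90, 61]].
The requested entry is 90.

90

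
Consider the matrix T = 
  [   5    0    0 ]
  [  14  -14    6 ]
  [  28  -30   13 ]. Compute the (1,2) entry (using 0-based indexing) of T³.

Characteristic polynomial: r^3 - 4r^2 - 7r + 10 = (r - 5)(r - 1)(r + 2), so the eigenvalues are -2, 1, 5.
r=5: eigenvector (1, 2, 4).
r=-2: eigenvector (0, 1, 2).
r=1: eigenvector (0, 2, 5).
P = [[1, 0, 0], [2, 1, 2], [4, 2, 5]], D = diag(5, -2, 1), P⁻¹ = [[1, 0, 0], [-2, 5, -2], [0, -2, 1]].
T³ = P·diag(125, -8, 1)·P⁻¹ = [[125, 0, 0], [266, -44, 18], [532, -90, 37]].
The requested entry is 18.

18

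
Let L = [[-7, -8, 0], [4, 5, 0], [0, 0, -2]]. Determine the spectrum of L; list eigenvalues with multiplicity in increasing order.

-3, -2, 1

Characteristic polynomial: p(λ) = λ^3 + 4λ^2 + λ - 6 = (λ - 1)(λ + 2)(λ + 3).
Roots (with multiplicity): -3, -2, 1.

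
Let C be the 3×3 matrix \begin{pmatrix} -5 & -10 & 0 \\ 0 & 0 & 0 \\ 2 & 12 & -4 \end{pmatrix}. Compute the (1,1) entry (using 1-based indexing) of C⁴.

625

Characteristic polynomial: s^3 + 9s^2 + 20s = s(s + 4)(s + 5), so the eigenvalues are -5, -4, 0.
s=-5: eigenvector (1, 0, -2).
s=0: eigenvector (-2, 1, 2).
s=-4: eigenvector (0, 0, 1).
P = [[1, -2, 0], [0, 1, 0], [-2, 2, 1]], D = diag(-5, 0, -4), P⁻¹ = [[1, 2, 0], [0, 1, 0], [2, 2, 1]].
C⁴ = P·diag(625, 0, 256)·P⁻¹ = [[625, 1250, 0], [0, 0, 0], [-738, -1988, 256]].
The requested entry is 625.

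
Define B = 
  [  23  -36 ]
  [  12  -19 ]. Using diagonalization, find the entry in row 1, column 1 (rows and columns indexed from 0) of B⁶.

Characteristic polynomial: t^2 - 4t - 5 = (t - 5)(t + 1), so the eigenvalues are -1, 5.
t=5: eigenvector (2, 1).
t=-1: eigenvector (-3, -2).
P = [[2, -3], [1, -2]], D = diag(5, -1), P⁻¹ = [[2, -3], [1, -2]].
B⁶ = P·diag(15625, 1)·P⁻¹ = [[62497, -93744], [31248, -46871]].
The requested entry is -46871.

-46871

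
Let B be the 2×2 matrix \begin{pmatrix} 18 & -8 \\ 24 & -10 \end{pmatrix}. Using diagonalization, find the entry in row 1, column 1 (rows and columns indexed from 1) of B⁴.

Characteristic polynomial: λ^2 - 8λ + 12 = (λ - 6)(λ - 2), so the eigenvalues are 2, 6.
λ=6: eigenvector (-2, -3).
λ=2: eigenvector (-1, -2).
P = [[-2, -1], [-3, -2]], D = diag(6, 2), P⁻¹ = [[-2, 1], [3, -2]].
B⁴ = P·diag(1296, 16)·P⁻¹ = [[5136, -2560], [7680, -3824]].
The requested entry is 5136.

5136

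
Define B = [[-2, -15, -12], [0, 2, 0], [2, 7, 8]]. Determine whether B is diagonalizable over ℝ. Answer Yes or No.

No

Characteristic polynomial: p(λ) = λ^3 - 8λ^2 + 20λ - 16 = (λ - 4)(λ - 2)^2.
λ = 2 has algebraic multiplicity 2; rank(B − 2I) = 2, so geometric multiplicity = 1.
Geometric multiplicity < algebraic multiplicity, so B is not diagonalizable.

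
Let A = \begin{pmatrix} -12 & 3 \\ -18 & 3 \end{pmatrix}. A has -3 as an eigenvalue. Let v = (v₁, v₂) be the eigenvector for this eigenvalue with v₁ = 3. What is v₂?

A + 3I = [[-9, 3], [-18, 6]].
Solving (A + 3I)v = 0 gives the eigenspace spanned by (3, 9).
With v₁ = 3, v = (3, 9), so v₂ = 9.

9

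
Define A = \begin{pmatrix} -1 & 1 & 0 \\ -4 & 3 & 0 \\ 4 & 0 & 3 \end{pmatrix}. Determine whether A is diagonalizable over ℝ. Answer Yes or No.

Characteristic polynomial: p(λ) = λ^3 - 5λ^2 + 7λ - 3 = (λ - 3)(λ - 1)^2.
λ = 1 has algebraic multiplicity 2; rank(A − 1I) = 2, so geometric multiplicity = 1.
Geometric multiplicity < algebraic multiplicity, so A is not diagonalizable.

No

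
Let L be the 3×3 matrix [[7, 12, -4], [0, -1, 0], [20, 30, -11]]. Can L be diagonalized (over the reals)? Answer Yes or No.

Yes

Characteristic polynomial: p(s) = s^3 + 5s^2 + 7s + 3 = (s + 1)^2(s + 3).
s = -1 has algebraic multiplicity 2; rank(L + 1I) = 1, so geometric multiplicity = 2.
Every eigenvalue has geometric = algebraic multiplicity, so L is diagonalizable.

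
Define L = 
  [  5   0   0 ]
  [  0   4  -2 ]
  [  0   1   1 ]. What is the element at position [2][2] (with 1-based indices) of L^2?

14

Characteristic polynomial: s^3 - 10s^2 + 31s - 30 = (s - 5)(s - 3)(s - 2), so the eigenvalues are 2, 3, 5.
s=5: eigenvector (1, 0, 0).
s=2: eigenvector (0, 1, 1).
s=3: eigenvector (0, -2, -1).
P = [[1, 0, 0], [0, 1, -2], [0, 1, -1]], D = diag(5, 2, 3), P⁻¹ = [[1, 0, 0], [0, -1, 2], [0, -1, 1]].
L² = P·diag(25, 4, 9)·P⁻¹ = [[25, 0, 0], [0, 14, -10], [0, 5, -1]].
The requested entry is 14.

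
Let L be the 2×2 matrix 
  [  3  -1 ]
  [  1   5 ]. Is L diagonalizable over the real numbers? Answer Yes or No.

Characteristic polynomial: p(λ) = λ^2 - 8λ + 16 = (λ - 4)^2.
λ = 4 has algebraic multiplicity 2; rank(L − 4I) = 1, so geometric multiplicity = 1.
Geometric multiplicity < algebraic multiplicity, so L is not diagonalizable.

No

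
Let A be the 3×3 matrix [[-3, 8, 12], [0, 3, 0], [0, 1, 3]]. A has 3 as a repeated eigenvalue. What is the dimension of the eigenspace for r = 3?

1

A − 3I = [[-6, 8, 12], [0, 0, 0], [0, 1, 0]].
This matrix has rank 2, so its null space has dimension 3 − 2 = 1.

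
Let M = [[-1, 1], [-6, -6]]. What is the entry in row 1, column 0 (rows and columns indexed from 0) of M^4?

1050

Characteristic polynomial: λ^2 + 7λ + 12 = (λ + 3)(λ + 4), so the eigenvalues are -4, -3.
λ=-3: eigenvector (1, -2).
λ=-4: eigenvector (-1, 3).
P = [[1, -1], [-2, 3]], D = diag(-3, -4), P⁻¹ = [[3, 1], [2, 1]].
M⁴ = P·diag(81, 256)·P⁻¹ = [[-269, -175], [1050, 606]].
The requested entry is 1050.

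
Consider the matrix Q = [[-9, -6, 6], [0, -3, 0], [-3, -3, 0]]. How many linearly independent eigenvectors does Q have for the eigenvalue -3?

Q + 3I = [[-6, -6, 6], [0, 0, 0], [-3, -3, 3]].
This matrix has rank 1, so its null space has dimension 3 − 1 = 2.

2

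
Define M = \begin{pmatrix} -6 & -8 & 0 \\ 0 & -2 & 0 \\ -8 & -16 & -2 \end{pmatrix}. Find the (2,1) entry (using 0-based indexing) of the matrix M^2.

Characteristic polynomial: λ^3 + 10λ^2 + 28λ + 24 = (λ + 2)^2(λ + 6), so the eigenvalues are -6, -2, -2.
λ=-6: eigenvector (1, 0, 2).
λ=-2: eigenvector (0, 0, 1).
λ=-2: eigenvector (-2, 1, -4).
P = [[1, 0, -2], [0, 0, 1], [2, 1, -4]], D = diag(-6, -2, -2), P⁻¹ = [[1, 2, 0], [-2, 0, 1], [0, 1, 0]].
M² = P·diag(36, 4, 4)·P⁻¹ = [[36, 64, 0], [0, 4, 0], [64, 128, 4]].
The requested entry is 128.

128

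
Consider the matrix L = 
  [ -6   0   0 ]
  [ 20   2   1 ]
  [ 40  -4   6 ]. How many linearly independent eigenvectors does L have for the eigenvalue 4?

L − 4I = [[-10, 0, 0], [20, -2, 1], [40, -4, 2]].
This matrix has rank 2, so its null space has dimension 3 − 2 = 1.

1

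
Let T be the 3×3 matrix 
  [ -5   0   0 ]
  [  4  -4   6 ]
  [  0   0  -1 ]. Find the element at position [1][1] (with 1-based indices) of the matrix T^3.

-125

Characteristic polynomial: μ^3 + 10μ^2 + 29μ + 20 = (μ + 1)(μ + 4)(μ + 5), so the eigenvalues are -5, -4, -1.
μ=-5: eigenvector (1, -4, 0).
μ=-4: eigenvector (0, 1, 0).
μ=-1: eigenvector (0, 2, 1).
P = [[1, 0, 0], [-4, 1, 2], [0, 0, 1]], D = diag(-5, -4, -1), P⁻¹ = [[1, 0, 0], [4, 1, -2], [0, 0, 1]].
T³ = P·diag(-125, -64, -1)·P⁻¹ = [[-125, 0, 0], [244, -64, 126], [0, 0, -1]].
The requested entry is -125.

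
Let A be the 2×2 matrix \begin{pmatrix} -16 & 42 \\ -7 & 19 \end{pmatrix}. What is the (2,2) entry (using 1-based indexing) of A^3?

391

Characteristic polynomial: r^2 - 3r - 10 = (r - 5)(r + 2), so the eigenvalues are -2, 5.
r=-2: eigenvector (3, 1).
r=5: eigenvector (2, 1).
P = [[3, 2], [1, 1]], D = diag(-2, 5), P⁻¹ = [[1, -2], [-1, 3]].
A³ = P·diag(-8, 125)·P⁻¹ = [[-274, 798], [-133, 391]].
The requested entry is 391.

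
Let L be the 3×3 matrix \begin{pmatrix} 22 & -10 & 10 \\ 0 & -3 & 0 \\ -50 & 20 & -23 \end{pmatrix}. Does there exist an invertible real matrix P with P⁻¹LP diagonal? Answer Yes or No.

Yes

Characteristic polynomial: p(λ) = λ^3 + 4λ^2 - 3λ - 18 = (λ - 2)(λ + 3)^2.
λ = -3 has algebraic multiplicity 2; rank(L + 3I) = 1, so geometric multiplicity = 2.
Every eigenvalue has geometric = algebraic multiplicity, so L is diagonalizable.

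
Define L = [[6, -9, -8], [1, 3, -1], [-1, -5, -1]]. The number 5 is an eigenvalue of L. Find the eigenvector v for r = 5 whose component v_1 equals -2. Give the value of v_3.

L − 5I = [[1, -9, -8], [1, -2, -1], [-1, -5, -6]].
Solving (L − 5I)v = 0 gives the eigenspace spanned by (-2, -2, 2).
With v_1 = -2, v = (-2, -2, 2), so v_3 = 2.

2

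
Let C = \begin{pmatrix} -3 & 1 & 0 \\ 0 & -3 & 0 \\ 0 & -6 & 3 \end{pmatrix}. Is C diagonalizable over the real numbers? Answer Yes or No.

No

Characteristic polynomial: p(μ) = μ^3 + 3μ^2 - 9μ - 27 = (μ - 3)(μ + 3)^2.
μ = -3 has algebraic multiplicity 2; rank(C + 3I) = 2, so geometric multiplicity = 1.
Geometric multiplicity < algebraic multiplicity, so C is not diagonalizable.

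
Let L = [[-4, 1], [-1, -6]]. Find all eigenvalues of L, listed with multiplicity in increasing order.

-5, -5

Characteristic polynomial: p(s) = s^2 + 10s + 25 = (s + 5)^2.
Roots (with multiplicity): -5, -5.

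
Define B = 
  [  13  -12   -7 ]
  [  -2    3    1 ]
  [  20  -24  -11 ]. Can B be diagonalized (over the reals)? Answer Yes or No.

No

Characteristic polynomial: p(s) = s^3 - 5s^2 + 3s + 9 = (s - 3)^2(s + 1).
s = 3 has algebraic multiplicity 2; rank(B − 3I) = 2, so geometric multiplicity = 1.
Geometric multiplicity < algebraic multiplicity, so B is not diagonalizable.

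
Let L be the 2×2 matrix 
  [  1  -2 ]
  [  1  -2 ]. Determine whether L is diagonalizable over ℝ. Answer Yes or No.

Yes

Characteristic polynomial: p(s) = s^2 + s = s(s + 1).
All 2 eigenvalues are distinct, so L is diagonalizable.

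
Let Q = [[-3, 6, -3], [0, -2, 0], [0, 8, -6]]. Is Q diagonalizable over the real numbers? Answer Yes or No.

Characteristic polynomial: p(t) = t^3 + 11t^2 + 36t + 36 = (t + 2)(t + 3)(t + 6).
All 3 eigenvalues are distinct, so Q is diagonalizable.

Yes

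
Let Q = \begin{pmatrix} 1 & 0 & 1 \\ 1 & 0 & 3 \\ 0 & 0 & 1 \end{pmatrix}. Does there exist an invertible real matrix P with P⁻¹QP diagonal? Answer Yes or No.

Characteristic polynomial: p(t) = t^3 - 2t^2 + t = t(t - 1)^2.
t = 1 has algebraic multiplicity 2; rank(Q − 1I) = 2, so geometric multiplicity = 1.
Geometric multiplicity < algebraic multiplicity, so Q is not diagonalizable.

No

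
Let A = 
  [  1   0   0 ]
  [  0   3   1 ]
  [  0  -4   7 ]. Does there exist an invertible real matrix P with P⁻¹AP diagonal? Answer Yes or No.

No

Characteristic polynomial: p(r) = r^3 - 11r^2 + 35r - 25 = (r - 5)^2(r - 1).
r = 5 has algebraic multiplicity 2; rank(A − 5I) = 2, so geometric multiplicity = 1.
Geometric multiplicity < algebraic multiplicity, so A is not diagonalizable.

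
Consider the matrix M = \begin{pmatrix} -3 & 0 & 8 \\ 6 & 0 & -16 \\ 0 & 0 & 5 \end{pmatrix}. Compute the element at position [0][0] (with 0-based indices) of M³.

-27

Characteristic polynomial: μ^3 - 2μ^2 - 15μ = μ(μ - 5)(μ + 3), so the eigenvalues are -3, 0, 5.
μ=-3: eigenvector (-1, 2, 0).
μ=5: eigenvector (1, -2, 1).
μ=0: eigenvector (0, -1, 0).
P = [[-1, 1, 0], [2, -2, -1], [0, 1, 0]], D = diag(-3, 5, 0), P⁻¹ = [[-1, 0, 1], [0, 0, 1], [-2, -1, 0]].
M³ = P·diag(-27, 125, 0)·P⁻¹ = [[-27, 0, 152], [54, 0, -304], [0, 0, 125]].
The requested entry is -27.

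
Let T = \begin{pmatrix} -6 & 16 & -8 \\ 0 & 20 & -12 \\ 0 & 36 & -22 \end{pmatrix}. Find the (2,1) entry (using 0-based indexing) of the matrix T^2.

-72

Characteristic polynomial: λ^3 + 8λ^2 + 4λ - 48 = (λ - 2)(λ + 4)(λ + 6), so the eigenvalues are -6, -4, 2.
λ=-6: eigenvector (1, 0, 0).
λ=2: eigenvector (-1, -2, -3).
λ=-4: eigenvector (0, 1, 2).
P = [[1, -1, 0], [0, -2, 1], [0, -3, 2]], D = diag(-6, 2, -4), P⁻¹ = [[1, -2, 1], [0, -2, 1], [0, -3, 2]].
T² = P·diag(36, 4, 16)·P⁻¹ = [[36, -64, 32], [0, -32, 24], [0, -72, 52]].
The requested entry is -72.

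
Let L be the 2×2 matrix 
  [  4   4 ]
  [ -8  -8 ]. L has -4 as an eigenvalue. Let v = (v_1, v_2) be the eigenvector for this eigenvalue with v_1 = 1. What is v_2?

-2

L + 4I = [[8, 4], [-8, -4]].
Solving (L + 4I)v = 0 gives the eigenspace spanned by (1, -2).
With v_1 = 1, v = (1, -2), so v_2 = -2.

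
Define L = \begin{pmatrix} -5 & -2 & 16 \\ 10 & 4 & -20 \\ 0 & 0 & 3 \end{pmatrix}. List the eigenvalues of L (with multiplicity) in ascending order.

Characteristic polynomial: p(λ) = λ^3 - 2λ^2 - 3λ = λ(λ - 3)(λ + 1).
Roots (with multiplicity): -1, 0, 3.

-1, 0, 3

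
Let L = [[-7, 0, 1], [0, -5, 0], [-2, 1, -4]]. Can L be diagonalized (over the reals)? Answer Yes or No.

Characteristic polynomial: p(t) = t^3 + 16t^2 + 85t + 150 = (t + 5)^2(t + 6).
t = -5 has algebraic multiplicity 2; rank(L + 5I) = 2, so geometric multiplicity = 1.
Geometric multiplicity < algebraic multiplicity, so L is not diagonalizable.

No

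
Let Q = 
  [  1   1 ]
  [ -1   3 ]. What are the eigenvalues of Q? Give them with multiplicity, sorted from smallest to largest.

Characteristic polynomial: p(r) = r^2 - 4r + 4 = (r - 2)^2.
Roots (with multiplicity): 2, 2.

2, 2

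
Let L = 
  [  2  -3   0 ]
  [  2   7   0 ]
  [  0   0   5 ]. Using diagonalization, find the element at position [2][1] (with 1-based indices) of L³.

122

Characteristic polynomial: μ^3 - 14μ^2 + 65μ - 100 = (μ - 5)^2(μ - 4), so the eigenvalues are 4, 5, 5.
μ=5: eigenvector (-1, 1, 1).
μ=5: eigenvector (1, -1, -2).
μ=4: eigenvector (3, -2, 0).
P = [[-1, 1, 3], [1, -1, -2], [1, -2, 0]], D = diag(5, 5, 4), P⁻¹ = [[4, 6, -1], [2, 3, -1], [1, 1, 0]].
L³ = P·diag(125, 125, 64)·P⁻¹ = [[-58, -183, 0], [122, 247, 0], [0, 0, 125]].
The requested entry is 122.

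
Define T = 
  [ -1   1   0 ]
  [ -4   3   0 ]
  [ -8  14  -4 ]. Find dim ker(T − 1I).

T − 1I = [[-2, 1, 0], [-4, 2, 0], [-8, 14, -5]].
This matrix has rank 2, so its null space has dimension 3 − 2 = 1.

1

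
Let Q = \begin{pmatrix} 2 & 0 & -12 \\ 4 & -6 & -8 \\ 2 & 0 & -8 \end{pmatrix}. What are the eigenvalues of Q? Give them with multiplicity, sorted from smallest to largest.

Characteristic polynomial: p(λ) = λ^3 + 12λ^2 + 44λ + 48 = (λ + 2)(λ + 4)(λ + 6).
Roots (with multiplicity): -6, -4, -2.

-6, -4, -2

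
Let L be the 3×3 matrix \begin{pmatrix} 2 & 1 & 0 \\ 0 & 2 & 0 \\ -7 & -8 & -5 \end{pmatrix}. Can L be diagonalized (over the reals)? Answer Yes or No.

No

Characteristic polynomial: p(μ) = μ^3 + μ^2 - 16μ + 20 = (μ - 2)^2(μ + 5).
μ = 2 has algebraic multiplicity 2; rank(L − 2I) = 2, so geometric multiplicity = 1.
Geometric multiplicity < algebraic multiplicity, so L is not diagonalizable.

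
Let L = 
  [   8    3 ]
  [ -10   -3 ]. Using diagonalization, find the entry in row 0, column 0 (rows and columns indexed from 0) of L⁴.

406

Characteristic polynomial: s^2 - 5s + 6 = (s - 3)(s - 2), so the eigenvalues are 2, 3.
s=2: eigenvector (1, -2).
s=3: eigenvector (3, -5).
P = [[1, 3], [-2, -5]], D = diag(2, 3), P⁻¹ = [[-5, -3], [2, 1]].
L⁴ = P·diag(16, 81)·P⁻¹ = [[406, 195], [-650, -309]].
The requested entry is 406.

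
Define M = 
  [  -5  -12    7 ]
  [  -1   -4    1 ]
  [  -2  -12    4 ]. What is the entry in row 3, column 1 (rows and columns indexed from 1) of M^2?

14

Characteristic polynomial: s^3 + 5s^2 - 2s - 24 = (s - 2)(s + 3)(s + 4), so the eigenvalues are -4, -3, 2.
s=-3: eigenvector (-1, -1, -2).
s=-4: eigenvector (2, 1, 2).
s=2: eigenvector (1, 0, 1).
P = [[-1, 2, 1], [-1, 1, 0], [-2, 2, 1]], D = diag(-3, -4, 2), P⁻¹ = [[1, 0, -1], [1, 1, -1], [0, -2, 1]].
M² = P·diag(9, 16, 4)·P⁻¹ = [[23, 24, -19], [7, 16, -7], [14, 24, -10]].
The requested entry is 14.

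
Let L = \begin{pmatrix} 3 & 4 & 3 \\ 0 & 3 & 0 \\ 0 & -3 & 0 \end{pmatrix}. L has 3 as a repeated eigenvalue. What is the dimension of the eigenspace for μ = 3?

1

L − 3I = [[0, 4, 3], [0, 0, 0], [0, -3, -3]].
This matrix has rank 2, so its null space has dimension 3 − 2 = 1.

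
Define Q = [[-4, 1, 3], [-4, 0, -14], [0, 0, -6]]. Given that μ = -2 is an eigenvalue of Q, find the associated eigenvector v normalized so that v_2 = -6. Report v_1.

Q + 2I = [[-2, 1, 3], [-4, 2, -14], [0, 0, -4]].
Solving (Q + 2I)v = 0 gives the eigenspace spanned by (-3, -6, 0).
With v_2 = -6, v = (-3, -6, 0), so v_1 = -3.

-3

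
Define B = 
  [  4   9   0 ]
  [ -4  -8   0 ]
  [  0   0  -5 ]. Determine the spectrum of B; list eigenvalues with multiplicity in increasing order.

Characteristic polynomial: p(t) = t^3 + 9t^2 + 24t + 20 = (t + 2)^2(t + 5).
Roots (with multiplicity): -5, -2, -2.

-5, -2, -2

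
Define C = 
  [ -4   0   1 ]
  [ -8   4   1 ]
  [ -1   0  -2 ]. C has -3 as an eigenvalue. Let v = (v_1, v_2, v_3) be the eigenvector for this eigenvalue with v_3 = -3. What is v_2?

C + 3I = [[-1, 0, 1], [-8, 7, 1], [-1, 0, 1]].
Solving (C + 3I)v = 0 gives the eigenspace spanned by (-3, -3, -3).
With v_3 = -3, v = (-3, -3, -3), so v_2 = -3.

-3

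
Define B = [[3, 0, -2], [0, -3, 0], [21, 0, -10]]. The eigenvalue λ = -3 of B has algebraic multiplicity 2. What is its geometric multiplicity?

2

B + 3I = [[6, 0, -2], [0, 0, 0], [21, 0, -7]].
This matrix has rank 1, so its null space has dimension 3 − 1 = 2.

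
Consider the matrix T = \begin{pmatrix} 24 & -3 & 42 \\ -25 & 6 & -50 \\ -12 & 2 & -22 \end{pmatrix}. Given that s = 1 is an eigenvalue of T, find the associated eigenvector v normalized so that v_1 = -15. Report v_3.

10

T − 1I = [[23, -3, 42], [-25, 5, -50], [-12, 2, -23]].
Solving (T − 1I)v = 0 gives the eigenspace spanned by (-15, 25, 10).
With v_1 = -15, v = (-15, 25, 10), so v_3 = 10.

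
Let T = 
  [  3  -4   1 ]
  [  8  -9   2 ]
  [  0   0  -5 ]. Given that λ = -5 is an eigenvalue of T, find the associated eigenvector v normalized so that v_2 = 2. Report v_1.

T + 5I = [[8, -4, 1], [8, -4, 2], [0, 0, 0]].
Solving (T + 5I)v = 0 gives the eigenspace spanned by (1, 2, 0).
With v_2 = 2, v = (1, 2, 0), so v_1 = 1.

1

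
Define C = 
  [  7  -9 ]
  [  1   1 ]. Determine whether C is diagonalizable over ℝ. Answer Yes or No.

No

Characteristic polynomial: p(μ) = μ^2 - 8μ + 16 = (μ - 4)^2.
μ = 4 has algebraic multiplicity 2; rank(C − 4I) = 1, so geometric multiplicity = 1.
Geometric multiplicity < algebraic multiplicity, so C is not diagonalizable.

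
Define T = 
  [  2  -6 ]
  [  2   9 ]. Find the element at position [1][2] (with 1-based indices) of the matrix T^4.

Characteristic polynomial: λ^2 - 11λ + 30 = (λ - 6)(λ - 5), so the eigenvalues are 5, 6.
λ=6: eigenvector (-3, 2).
λ=5: eigenvector (-2, 1).
P = [[-3, -2], [2, 1]], D = diag(6, 5), P⁻¹ = [[1, 2], [-2, -3]].
T⁴ = P·diag(1296, 625)·P⁻¹ = [[-1388, -4026], [1342, 3309]].
The requested entry is -4026.

-4026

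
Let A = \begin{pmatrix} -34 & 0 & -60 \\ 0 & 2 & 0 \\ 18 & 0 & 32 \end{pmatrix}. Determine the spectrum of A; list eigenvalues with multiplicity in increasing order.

Characteristic polynomial: p(μ) = μ^3 - 12μ + 16 = (μ - 2)^2(μ + 4).
Roots (with multiplicity): -4, 2, 2.

-4, 2, 2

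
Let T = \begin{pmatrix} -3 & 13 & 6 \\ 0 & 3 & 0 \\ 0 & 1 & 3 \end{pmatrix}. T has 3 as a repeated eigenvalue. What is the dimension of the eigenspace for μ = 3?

T − 3I = [[-6, 13, 6], [0, 0, 0], [0, 1, 0]].
This matrix has rank 2, so its null space has dimension 3 − 2 = 1.

1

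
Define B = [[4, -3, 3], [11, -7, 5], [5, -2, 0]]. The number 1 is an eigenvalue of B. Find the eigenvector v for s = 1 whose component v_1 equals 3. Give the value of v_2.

6

B − 1I = [[3, -3, 3], [11, -8, 5], [5, -2, -1]].
Solving (B − 1I)v = 0 gives the eigenspace spanned by (3, 6, 3).
With v_1 = 3, v = (3, 6, 3), so v_2 = 6.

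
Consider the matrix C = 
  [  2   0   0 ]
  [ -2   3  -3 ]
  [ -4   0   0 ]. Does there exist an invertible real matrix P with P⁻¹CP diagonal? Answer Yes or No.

Characteristic polynomial: p(s) = s^3 - 5s^2 + 6s = s(s - 3)(s - 2).
All 3 eigenvalues are distinct, so C is diagonalizable.

Yes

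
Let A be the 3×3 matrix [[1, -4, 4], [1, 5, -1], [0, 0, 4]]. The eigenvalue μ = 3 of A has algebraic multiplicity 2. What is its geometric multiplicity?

1

A − 3I = [[-2, -4, 4], [1, 2, -1], [0, 0, 1]].
This matrix has rank 2, so its null space has dimension 3 − 2 = 1.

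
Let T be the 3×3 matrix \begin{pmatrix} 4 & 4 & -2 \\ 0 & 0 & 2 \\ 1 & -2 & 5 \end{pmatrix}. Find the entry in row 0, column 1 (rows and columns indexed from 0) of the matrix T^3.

Characteristic polynomial: s^3 - 9s^2 + 26s - 24 = (s - 4)(s - 3)(s - 2), so the eigenvalues are 2, 3, 4.
s=3: eigenvector (-2, 2, 3).
s=4: eigenvector (0, 1, 2).
s=2: eigenvector (1, -1, -1).
P = [[-2, 0, 1], [2, 1, -1], [3, 2, -1]], D = diag(3, 4, 2), P⁻¹ = [[-1, -2, 1], [1, 1, 0], [-1, -4, 2]].
T³ = P·diag(27, 64, 8)·P⁻¹ = [[46, 76, -38], [18, -12, 38], [55, -2, 65]].
The requested entry is 76.

76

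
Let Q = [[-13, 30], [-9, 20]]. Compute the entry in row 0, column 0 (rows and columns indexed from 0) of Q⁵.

-15433

Characteristic polynomial: r^2 - 7r + 10 = (r - 5)(r - 2), so the eigenvalues are 2, 5.
r=5: eigenvector (-5, -3).
r=2: eigenvector (2, 1).
P = [[-5, 2], [-3, 1]], D = diag(5, 2), P⁻¹ = [[1, -2], [3, -5]].
Q⁵ = P·diag(3125, 32)·P⁻¹ = [[-15433, 30930], [-9279, 18590]].
The requested entry is -15433.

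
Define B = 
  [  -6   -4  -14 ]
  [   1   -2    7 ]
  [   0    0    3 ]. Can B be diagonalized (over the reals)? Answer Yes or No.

No

Characteristic polynomial: p(t) = t^3 + 5t^2 - 8t - 48 = (t - 3)(t + 4)^2.
t = -4 has algebraic multiplicity 2; rank(B + 4I) = 2, so geometric multiplicity = 1.
Geometric multiplicity < algebraic multiplicity, so B is not diagonalizable.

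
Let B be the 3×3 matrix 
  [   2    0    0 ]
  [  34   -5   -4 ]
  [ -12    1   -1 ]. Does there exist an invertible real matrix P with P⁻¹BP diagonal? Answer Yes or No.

Characteristic polynomial: p(μ) = μ^3 + 4μ^2 - 3μ - 18 = (μ - 2)(μ + 3)^2.
μ = -3 has algebraic multiplicity 2; rank(B + 3I) = 2, so geometric multiplicity = 1.
Geometric multiplicity < algebraic multiplicity, so B is not diagonalizable.

No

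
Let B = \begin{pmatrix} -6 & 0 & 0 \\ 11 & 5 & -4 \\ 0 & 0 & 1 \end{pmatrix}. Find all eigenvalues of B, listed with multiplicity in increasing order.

Characteristic polynomial: p(r) = r^3 - 31r + 30 = (r - 5)(r - 1)(r + 6).
Roots (with multiplicity): -6, 1, 5.

-6, 1, 5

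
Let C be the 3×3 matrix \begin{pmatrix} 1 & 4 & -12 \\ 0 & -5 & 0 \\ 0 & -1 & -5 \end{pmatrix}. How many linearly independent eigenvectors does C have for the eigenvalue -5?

C + 5I = [[6, 4, -12], [0, 0, 0], [0, -1, 0]].
This matrix has rank 2, so its null space has dimension 3 − 2 = 1.

1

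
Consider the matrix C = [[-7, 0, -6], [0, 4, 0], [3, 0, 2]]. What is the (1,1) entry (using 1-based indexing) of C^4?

Characteristic polynomial: μ^3 + μ^2 - 16μ - 16 = (μ - 4)(μ + 1)(μ + 4), so the eigenvalues are -4, -1, 4.
μ=-1: eigenvector (1, 0, -1).
μ=4: eigenvector (0, 1, 0).
μ=-4: eigenvector (2, 0, -1).
P = [[1, 0, 2], [0, 1, 0], [-1, 0, -1]], D = diag(-1, 4, -4), P⁻¹ = [[-1, 0, -2], [0, 1, 0], [1, 0, 1]].
C⁴ = P·diag(1, 256, 256)·P⁻¹ = [[511, 0, 510], [0, 256, 0], [-255, 0, -254]].
The requested entry is 511.

511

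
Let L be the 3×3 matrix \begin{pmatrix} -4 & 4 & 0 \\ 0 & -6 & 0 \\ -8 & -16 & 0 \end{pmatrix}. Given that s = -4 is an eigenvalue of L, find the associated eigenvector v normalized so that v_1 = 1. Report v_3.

2

L + 4I = [[0, 4, 0], [0, -2, 0], [-8, -16, 4]].
Solving (L + 4I)v = 0 gives the eigenspace spanned by (1, 0, 2).
With v_1 = 1, v = (1, 0, 2), so v_3 = 2.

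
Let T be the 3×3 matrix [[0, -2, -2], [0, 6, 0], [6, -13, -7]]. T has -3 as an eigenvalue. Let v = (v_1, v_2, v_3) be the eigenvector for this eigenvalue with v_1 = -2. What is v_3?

-3

T + 3I = [[3, -2, -2], [0, 9, 0], [6, -13, -4]].
Solving (T + 3I)v = 0 gives the eigenspace spanned by (-2, 0, -3).
With v_1 = -2, v = (-2, 0, -3), so v_3 = -3.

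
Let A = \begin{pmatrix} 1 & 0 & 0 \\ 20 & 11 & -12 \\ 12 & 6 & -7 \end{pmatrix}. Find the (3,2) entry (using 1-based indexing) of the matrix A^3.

Characteristic polynomial: s^3 - 5s^2 - s + 5 = (s - 5)(s - 1)(s + 1), so the eigenvalues are -1, 1, 5.
s=1: eigenvector (1, -2, 0).
s=-1: eigenvector (0, 1, 1).
s=5: eigenvector (0, -2, -1).
P = [[1, 0, 0], [-2, 1, -2], [0, 1, -1]], D = diag(1, -1, 5), P⁻¹ = [[1, 0, 0], [-2, -1, 2], [-2, -1, 1]].
A³ = P·diag(1, -1, 125)·P⁻¹ = [[1, 0, 0], [500, 251, -252], [252, 126, -127]].
The requested entry is 126.

126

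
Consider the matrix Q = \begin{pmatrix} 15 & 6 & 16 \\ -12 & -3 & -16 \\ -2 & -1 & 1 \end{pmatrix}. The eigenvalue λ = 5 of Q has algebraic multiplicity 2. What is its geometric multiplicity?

1

Q − 5I = [[10, 6, 16], [-12, -8, -16], [-2, -1, -4]].
This matrix has rank 2, so its null space has dimension 3 − 2 = 1.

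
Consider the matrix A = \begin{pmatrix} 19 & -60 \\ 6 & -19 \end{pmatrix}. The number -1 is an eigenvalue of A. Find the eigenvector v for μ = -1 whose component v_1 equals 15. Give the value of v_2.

5

A + 1I = [[20, -60], [6, -18]].
Solving (A + 1I)v = 0 gives the eigenspace spanned by (15, 5).
With v_1 = 15, v = (15, 5), so v_2 = 5.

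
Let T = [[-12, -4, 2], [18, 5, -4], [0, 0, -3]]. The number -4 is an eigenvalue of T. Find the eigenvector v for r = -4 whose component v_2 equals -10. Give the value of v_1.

T + 4I = [[-8, -4, 2], [18, 9, -4], [0, 0, 1]].
Solving (T + 4I)v = 0 gives the eigenspace spanned by (5, -10, 0).
With v_2 = -10, v = (5, -10, 0), so v_1 = 5.

5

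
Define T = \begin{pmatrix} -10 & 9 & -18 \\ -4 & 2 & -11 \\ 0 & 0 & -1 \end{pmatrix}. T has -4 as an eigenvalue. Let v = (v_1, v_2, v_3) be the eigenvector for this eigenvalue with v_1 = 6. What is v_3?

0

T + 4I = [[-6, 9, -18], [-4, 6, -11], [0, 0, 3]].
Solving (T + 4I)v = 0 gives the eigenspace spanned by (6, 4, 0).
With v_1 = 6, v = (6, 4, 0), so v_3 = 0.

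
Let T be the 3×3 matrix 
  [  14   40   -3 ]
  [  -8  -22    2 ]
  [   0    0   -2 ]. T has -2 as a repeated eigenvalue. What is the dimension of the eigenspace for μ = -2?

1

T + 2I = [[16, 40, -3], [-8, -20, 2], [0, 0, 0]].
This matrix has rank 2, so its null space has dimension 3 − 2 = 1.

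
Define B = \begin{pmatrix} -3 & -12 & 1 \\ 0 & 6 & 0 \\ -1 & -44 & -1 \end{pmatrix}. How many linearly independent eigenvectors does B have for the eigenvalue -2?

1

B + 2I = [[-1, -12, 1], [0, 8, 0], [-1, -44, 1]].
This matrix has rank 2, so its null space has dimension 3 − 2 = 1.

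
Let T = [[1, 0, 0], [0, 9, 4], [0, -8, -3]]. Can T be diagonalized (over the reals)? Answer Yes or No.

Yes

Characteristic polynomial: p(s) = s^3 - 7s^2 + 11s - 5 = (s - 5)(s - 1)^2.
s = 1 has algebraic multiplicity 2; rank(T − 1I) = 1, so geometric multiplicity = 2.
Every eigenvalue has geometric = algebraic multiplicity, so T is diagonalizable.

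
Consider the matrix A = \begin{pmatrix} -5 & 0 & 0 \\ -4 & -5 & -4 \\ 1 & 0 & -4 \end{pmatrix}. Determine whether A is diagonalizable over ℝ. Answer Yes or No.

Yes

Characteristic polynomial: p(μ) = μ^3 + 14μ^2 + 65μ + 100 = (μ + 4)(μ + 5)^2.
μ = -5 has algebraic multiplicity 2; rank(A + 5I) = 1, so geometric multiplicity = 2.
Every eigenvalue has geometric = algebraic multiplicity, so A is diagonalizable.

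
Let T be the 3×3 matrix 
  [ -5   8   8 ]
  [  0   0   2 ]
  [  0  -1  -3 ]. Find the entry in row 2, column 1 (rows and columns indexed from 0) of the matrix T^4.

15

Characteristic polynomial: r^3 + 8r^2 + 17r + 10 = (r + 1)(r + 2)(r + 5), so the eigenvalues are -5, -2, -1.
r=-2: eigenvector (0, -1, 1).
r=-1: eigenvector (2, 2, -1).
r=-5: eigenvector (1, 0, 0).
P = [[0, 2, 1], [-1, 2, 0], [1, -1, 0]], D = diag(-2, -1, -5), P⁻¹ = [[0, 1, 2], [0, 1, 1], [1, -2, -2]].
T⁴ = P·diag(16, 1, 625)·P⁻¹ = [[625, -1248, -1248], [0, -14, -30], [0, 15, 31]].
The requested entry is 15.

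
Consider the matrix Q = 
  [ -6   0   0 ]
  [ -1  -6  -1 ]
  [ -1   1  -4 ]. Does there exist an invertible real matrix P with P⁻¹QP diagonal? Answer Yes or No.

No

Characteristic polynomial: p(λ) = λ^3 + 16λ^2 + 85λ + 150 = (λ + 5)^2(λ + 6).
λ = -5 has algebraic multiplicity 2; rank(Q + 5I) = 2, so geometric multiplicity = 1.
Geometric multiplicity < algebraic multiplicity, so Q is not diagonalizable.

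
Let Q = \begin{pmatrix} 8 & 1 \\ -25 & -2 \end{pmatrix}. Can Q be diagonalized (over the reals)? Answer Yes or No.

Characteristic polynomial: p(s) = s^2 - 6s + 9 = (s - 3)^2.
s = 3 has algebraic multiplicity 2; rank(Q − 3I) = 1, so geometric multiplicity = 1.
Geometric multiplicity < algebraic multiplicity, so Q is not diagonalizable.

No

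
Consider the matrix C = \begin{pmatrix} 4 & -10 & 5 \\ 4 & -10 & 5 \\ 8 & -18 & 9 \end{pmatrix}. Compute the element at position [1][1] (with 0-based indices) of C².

-30

Characteristic polynomial: μ^3 - 3μ^2 - 4μ = μ(μ - 4)(μ + 1), so the eigenvalues are -1, 0, 4.
μ=0: eigenvector (0, 1, 2).
μ=4: eigenvector (1, 1, 2).
μ=-1: eigenvector (-1, -1, -1).
P = [[0, 1, -1], [1, 1, -1], [2, 2, -1]], D = diag(0, 4, -1), P⁻¹ = [[-1, 1, 0], [1, -2, 1], [0, -2, 1]].
C² = P·diag(0, 16, 1)·P⁻¹ = [[16, -30, 15], [16, -30, 15], [32, -62, 31]].
The requested entry is -30.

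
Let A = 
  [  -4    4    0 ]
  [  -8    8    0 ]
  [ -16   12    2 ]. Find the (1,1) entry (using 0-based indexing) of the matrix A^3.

Characteristic polynomial: t^3 - 6t^2 + 8t = t(t - 4)(t - 2), so the eigenvalues are 0, 2, 4.
t=2: eigenvector (0, 0, 1).
t=0: eigenvector (1, 1, 2).
t=4: eigenvector (-1, -2, -4).
P = [[0, 1, -1], [0, 1, -2], [1, 2, -4]], D = diag(2, 0, 4), P⁻¹ = [[0, -2, 1], [2, -1, 0], [1, -1, 0]].
A³ = P·diag(8, 0, 64)·P⁻¹ = [[-64, 64, 0], [-128, 128, 0], [-256, 240, 8]].
The requested entry is 128.

128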